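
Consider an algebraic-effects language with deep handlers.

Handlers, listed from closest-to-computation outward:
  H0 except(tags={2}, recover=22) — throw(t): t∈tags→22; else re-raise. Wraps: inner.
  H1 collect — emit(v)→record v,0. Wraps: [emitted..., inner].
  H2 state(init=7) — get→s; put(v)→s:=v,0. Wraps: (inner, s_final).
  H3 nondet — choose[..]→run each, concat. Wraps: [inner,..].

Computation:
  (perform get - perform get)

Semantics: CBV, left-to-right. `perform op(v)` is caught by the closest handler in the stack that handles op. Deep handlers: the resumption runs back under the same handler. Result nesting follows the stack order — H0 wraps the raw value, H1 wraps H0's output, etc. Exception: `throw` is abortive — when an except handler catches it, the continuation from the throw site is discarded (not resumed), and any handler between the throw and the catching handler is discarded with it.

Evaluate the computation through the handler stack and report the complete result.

Working:
get @ H2 ⇒ 7
get @ H2 ⇒ 7
H0 returns 0
H1 returns [0]
H2 returns ([0], 7)
H3 returns [([0], 7)]
= [([0], 7)]

Answer: [([0], 7)]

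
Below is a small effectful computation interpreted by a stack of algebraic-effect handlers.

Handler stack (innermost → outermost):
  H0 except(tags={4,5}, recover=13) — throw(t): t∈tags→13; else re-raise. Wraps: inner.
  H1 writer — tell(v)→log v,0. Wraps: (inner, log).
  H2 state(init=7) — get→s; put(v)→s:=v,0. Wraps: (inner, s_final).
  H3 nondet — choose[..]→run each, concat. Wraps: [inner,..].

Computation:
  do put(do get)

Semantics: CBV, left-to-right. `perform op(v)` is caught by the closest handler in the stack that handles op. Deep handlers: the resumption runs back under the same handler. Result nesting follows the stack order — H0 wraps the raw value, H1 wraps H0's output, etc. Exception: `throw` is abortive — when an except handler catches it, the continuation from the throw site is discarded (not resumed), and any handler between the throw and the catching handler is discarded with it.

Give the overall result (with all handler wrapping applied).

Working:
get @ H2 ⇒ 7
put(7) @ H2 ⇒ s:=7
H0 returns 0
H1 returns (0, ())
H2 returns ((0, ()), 7)
H3 returns [((0, ()), 7)]
= [((0, ()), 7)]

Answer: [((0, ()), 7)]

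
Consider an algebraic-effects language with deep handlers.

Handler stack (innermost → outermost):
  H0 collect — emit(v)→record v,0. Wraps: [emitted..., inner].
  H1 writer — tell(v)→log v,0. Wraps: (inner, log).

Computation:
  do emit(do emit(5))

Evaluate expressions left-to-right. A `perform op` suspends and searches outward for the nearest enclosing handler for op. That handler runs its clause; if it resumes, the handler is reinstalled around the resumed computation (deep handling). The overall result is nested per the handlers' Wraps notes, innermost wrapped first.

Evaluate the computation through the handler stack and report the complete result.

Evaluation trace:
emit(5) @ H0 ⇒ out+=5
emit(0) @ H0 ⇒ out+=0
H0 returns [5, 0, 0]
H1 returns ([5, 0, 0], ())
= ([5, 0, 0], ())

Answer: ([5, 0, 0], ())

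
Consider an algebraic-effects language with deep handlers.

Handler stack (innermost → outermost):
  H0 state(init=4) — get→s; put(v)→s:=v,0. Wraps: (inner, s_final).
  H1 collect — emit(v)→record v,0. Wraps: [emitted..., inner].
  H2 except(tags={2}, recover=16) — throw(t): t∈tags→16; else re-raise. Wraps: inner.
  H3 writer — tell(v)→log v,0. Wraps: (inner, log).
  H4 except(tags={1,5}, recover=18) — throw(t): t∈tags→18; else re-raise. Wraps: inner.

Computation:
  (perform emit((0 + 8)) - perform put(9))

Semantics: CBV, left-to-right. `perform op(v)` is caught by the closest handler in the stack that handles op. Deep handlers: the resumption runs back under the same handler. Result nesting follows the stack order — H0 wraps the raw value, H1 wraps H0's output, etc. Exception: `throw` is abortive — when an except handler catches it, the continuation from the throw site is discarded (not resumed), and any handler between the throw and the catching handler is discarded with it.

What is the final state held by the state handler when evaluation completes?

Step-by-step:
emit(8) @ H1 ⇒ out+=8
put(9) @ H0 ⇒ s:=9
H0 returns (0, 9)
H1 returns [8, (0, 9)]
H2 returns [8, (0, 9)]
H3 returns ([8, (0, 9)], ())
H4 returns ([8, (0, 9)], ())
= ([8, (0, 9)], ())

Answer: 9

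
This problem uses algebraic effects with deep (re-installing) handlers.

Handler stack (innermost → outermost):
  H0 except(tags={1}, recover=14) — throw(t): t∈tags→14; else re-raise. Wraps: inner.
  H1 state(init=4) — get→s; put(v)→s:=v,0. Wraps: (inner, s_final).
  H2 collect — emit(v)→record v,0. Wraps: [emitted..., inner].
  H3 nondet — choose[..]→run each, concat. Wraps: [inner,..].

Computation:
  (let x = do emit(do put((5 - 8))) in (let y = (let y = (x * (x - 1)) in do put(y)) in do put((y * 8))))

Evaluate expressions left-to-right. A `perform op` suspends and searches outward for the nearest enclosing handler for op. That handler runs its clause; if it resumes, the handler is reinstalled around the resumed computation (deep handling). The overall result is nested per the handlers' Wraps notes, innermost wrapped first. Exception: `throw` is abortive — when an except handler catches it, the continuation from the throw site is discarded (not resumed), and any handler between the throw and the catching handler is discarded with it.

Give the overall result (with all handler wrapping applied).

Answer: [[0, (0, 0)]]

Evaluation trace:
put(-3) @ H1 ⇒ s:=-3
emit(0) @ H2 ⇒ out+=0
put(0) @ H1 ⇒ s:=0
put(0) @ H1 ⇒ s:=0
H0 returns 0
H1 returns (0, 0)
H2 returns [0, (0, 0)]
H3 returns [[0, (0, 0)]]
= [[0, (0, 0)]]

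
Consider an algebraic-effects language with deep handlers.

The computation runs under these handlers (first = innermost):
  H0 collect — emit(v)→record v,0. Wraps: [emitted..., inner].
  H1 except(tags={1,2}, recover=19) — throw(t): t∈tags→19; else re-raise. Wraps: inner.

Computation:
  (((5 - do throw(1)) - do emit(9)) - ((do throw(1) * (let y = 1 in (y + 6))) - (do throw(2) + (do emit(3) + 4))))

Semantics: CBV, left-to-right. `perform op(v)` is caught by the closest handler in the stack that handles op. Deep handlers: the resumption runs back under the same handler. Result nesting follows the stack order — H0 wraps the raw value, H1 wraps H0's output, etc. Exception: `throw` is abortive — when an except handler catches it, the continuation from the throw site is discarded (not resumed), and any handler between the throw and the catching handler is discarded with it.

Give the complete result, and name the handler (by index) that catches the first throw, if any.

Answer: 19 ; first throw caught by: H1

Step-by-step:
throw(1) @ H1 caught ⇒ 19
= 19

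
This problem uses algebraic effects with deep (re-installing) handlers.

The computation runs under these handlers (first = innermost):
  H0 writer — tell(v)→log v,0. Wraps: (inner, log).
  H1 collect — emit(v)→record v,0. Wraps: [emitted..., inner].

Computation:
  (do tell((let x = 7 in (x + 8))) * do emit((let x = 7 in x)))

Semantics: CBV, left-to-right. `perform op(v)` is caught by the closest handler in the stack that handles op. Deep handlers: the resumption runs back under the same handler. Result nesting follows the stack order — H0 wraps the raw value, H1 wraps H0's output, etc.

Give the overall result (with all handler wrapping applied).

Evaluation trace:
tell(15) @ H0 ⇒ log+=15
emit(7) @ H1 ⇒ out+=7
H0 returns (0, (15))
H1 returns [7, (0, (15))]
= [7, (0, (15))]

Answer: [7, (0, (15))]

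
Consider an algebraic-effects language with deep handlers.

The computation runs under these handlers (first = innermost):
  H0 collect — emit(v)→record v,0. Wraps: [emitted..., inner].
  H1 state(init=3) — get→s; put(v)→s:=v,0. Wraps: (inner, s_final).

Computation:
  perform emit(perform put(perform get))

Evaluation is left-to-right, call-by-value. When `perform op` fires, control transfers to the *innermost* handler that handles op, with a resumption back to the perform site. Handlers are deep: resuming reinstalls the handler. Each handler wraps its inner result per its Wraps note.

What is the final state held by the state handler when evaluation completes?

Answer: 3

Working:
get @ H1 ⇒ 3
put(3) @ H1 ⇒ s:=3
emit(0) @ H0 ⇒ out+=0
H0 returns [0, 0]
H1 returns ([0, 0], 3)
= ([0, 0], 3)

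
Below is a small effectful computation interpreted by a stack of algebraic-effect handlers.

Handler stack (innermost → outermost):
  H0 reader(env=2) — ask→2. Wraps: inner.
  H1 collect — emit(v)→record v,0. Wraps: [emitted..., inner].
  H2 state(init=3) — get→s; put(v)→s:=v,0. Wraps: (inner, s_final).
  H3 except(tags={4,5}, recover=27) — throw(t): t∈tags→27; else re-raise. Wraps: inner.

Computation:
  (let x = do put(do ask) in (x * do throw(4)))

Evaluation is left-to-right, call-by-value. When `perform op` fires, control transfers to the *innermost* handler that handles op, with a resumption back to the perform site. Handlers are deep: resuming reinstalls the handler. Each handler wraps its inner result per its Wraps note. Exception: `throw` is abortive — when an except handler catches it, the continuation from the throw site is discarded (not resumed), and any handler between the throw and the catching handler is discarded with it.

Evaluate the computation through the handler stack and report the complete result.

Answer: 27

Evaluation trace:
ask @ H0 ⇒ 2
put(2) @ H2 ⇒ s:=2
throw(4) @ H3 caught ⇒ 27
= 27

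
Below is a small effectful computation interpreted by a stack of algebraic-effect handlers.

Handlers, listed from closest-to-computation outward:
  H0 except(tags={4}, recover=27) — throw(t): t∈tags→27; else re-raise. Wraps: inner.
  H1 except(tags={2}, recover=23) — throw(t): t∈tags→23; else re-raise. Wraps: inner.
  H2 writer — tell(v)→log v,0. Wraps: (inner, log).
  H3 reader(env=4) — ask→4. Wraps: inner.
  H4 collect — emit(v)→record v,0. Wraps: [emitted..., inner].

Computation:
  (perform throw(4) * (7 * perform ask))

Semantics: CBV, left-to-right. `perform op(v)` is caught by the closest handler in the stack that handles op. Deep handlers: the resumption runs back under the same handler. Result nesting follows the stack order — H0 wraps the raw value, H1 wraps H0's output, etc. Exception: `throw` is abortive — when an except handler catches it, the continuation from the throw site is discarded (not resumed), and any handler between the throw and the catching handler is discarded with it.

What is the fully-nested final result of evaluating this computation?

Evaluation trace:
throw(4) @ H0 caught ⇒ 27
H1 returns 27
H2 returns (27, ())
H3 returns (27, ())
H4 returns [(27, ())]
= [(27, ())]

Answer: [(27, ())]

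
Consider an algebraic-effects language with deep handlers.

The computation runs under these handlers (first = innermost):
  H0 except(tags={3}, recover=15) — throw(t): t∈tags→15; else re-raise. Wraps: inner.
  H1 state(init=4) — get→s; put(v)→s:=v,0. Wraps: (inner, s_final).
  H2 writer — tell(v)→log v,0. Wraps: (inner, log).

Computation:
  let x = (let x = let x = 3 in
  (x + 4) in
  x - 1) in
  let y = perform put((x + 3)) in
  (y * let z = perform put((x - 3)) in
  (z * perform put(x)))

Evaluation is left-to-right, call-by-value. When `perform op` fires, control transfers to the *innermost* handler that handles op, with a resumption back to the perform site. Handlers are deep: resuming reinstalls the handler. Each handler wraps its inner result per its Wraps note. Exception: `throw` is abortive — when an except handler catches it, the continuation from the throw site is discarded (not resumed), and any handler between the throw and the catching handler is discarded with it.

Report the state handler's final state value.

Answer: 6

Working:
put(9) @ H1 ⇒ s:=9
put(3) @ H1 ⇒ s:=3
put(6) @ H1 ⇒ s:=6
H0 returns 0
H1 returns (0, 6)
H2 returns ((0, 6), ())
= ((0, 6), ())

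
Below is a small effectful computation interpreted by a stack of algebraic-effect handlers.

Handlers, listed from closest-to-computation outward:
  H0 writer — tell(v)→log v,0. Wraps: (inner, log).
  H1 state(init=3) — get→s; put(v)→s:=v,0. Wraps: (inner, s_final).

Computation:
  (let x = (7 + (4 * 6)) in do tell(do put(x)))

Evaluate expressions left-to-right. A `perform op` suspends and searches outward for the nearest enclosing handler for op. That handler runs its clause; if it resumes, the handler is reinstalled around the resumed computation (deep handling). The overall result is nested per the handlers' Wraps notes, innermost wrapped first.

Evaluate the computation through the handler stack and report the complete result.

Step-by-step:
put(31) @ H1 ⇒ s:=31
tell(0) @ H0 ⇒ log+=0
H0 returns (0, (0))
H1 returns ((0, (0)), 31)
= ((0, (0)), 31)

Answer: ((0, (0)), 31)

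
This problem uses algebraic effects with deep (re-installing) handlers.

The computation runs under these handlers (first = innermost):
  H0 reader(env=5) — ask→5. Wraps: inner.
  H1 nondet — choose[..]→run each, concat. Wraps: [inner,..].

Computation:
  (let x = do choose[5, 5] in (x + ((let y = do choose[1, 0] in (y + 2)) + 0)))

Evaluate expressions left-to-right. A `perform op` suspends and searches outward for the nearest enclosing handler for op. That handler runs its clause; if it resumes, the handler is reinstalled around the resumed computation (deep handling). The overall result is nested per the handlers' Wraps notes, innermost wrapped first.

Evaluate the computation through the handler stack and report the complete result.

Answer: [8, 7, 8, 7]

Step-by-step:
choose[5, 5] @ H1
  branch[0] choose=5:
    choose[1, 0] @ H1
      branch[0] choose=1:
        H0 returns 8
        H1 returns [8]
      branch[1] choose=0:
        H0 returns 7
        H1 returns [7]
  branch[1] choose=5:
    choose[1, 0] @ H1
      branch[0] choose=1:
        H0 returns 8
        H1 returns [8]
      branch[1] choose=0:
        H0 returns 7
        H1 returns [7]
= [8, 7, 8, 7]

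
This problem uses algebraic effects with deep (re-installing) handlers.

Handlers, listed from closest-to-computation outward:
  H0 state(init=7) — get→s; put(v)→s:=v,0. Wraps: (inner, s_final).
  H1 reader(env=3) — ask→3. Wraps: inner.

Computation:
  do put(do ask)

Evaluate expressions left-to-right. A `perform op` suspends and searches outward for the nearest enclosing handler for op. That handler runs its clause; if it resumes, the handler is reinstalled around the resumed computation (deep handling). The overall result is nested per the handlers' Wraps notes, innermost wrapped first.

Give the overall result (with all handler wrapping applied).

Working:
ask @ H1 ⇒ 3
put(3) @ H0 ⇒ s:=3
H0 returns (0, 3)
H1 returns (0, 3)
= (0, 3)

Answer: (0, 3)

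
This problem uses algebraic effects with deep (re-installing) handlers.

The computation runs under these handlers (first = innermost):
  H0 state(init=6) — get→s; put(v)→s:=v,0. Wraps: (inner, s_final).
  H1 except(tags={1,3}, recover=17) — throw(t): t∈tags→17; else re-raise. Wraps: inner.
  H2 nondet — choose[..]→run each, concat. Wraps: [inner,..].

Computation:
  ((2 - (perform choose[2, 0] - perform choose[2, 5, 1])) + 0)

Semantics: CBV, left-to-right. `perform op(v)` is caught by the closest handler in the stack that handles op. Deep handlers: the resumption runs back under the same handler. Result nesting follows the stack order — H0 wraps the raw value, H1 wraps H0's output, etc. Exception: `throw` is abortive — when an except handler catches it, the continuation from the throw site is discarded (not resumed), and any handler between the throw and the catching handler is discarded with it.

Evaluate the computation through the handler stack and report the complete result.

Answer: [(2, 6), (5, 6), (1, 6), (4, 6), (7, 6), (3, 6)]

Working:
choose[2, 0] @ H2
  branch[0] choose=2:
    choose[2, 5, 1] @ H2
      branch[0] choose=2:
        H0 returns (2, 6)
        H1 returns (2, 6)
        H2 returns [(2, 6)]
      branch[1] choose=5:
        H0 returns (5, 6)
        H1 returns (5, 6)
        H2 returns [(5, 6)]
      branch[2] choose=1:
        H0 returns (1, 6)
        H1 returns (1, 6)
        H2 returns [(1, 6)]
  branch[1] choose=0:
    choose[2, 5, 1] @ H2
      branch[0] choose=2:
        H0 returns (4, 6)
        H1 returns (4, 6)
        H2 returns [(4, 6)]
      branch[1] choose=5:
        H0 returns (7, 6)
        H1 returns (7, 6)
        H2 returns [(7, 6)]
      branch[2] choose=1:
        H0 returns (3, 6)
        H1 returns (3, 6)
        H2 returns [(3, 6)]
= [(2, 6), (5, 6), (1, 6), (4, 6), (7, 6), (3, 6)]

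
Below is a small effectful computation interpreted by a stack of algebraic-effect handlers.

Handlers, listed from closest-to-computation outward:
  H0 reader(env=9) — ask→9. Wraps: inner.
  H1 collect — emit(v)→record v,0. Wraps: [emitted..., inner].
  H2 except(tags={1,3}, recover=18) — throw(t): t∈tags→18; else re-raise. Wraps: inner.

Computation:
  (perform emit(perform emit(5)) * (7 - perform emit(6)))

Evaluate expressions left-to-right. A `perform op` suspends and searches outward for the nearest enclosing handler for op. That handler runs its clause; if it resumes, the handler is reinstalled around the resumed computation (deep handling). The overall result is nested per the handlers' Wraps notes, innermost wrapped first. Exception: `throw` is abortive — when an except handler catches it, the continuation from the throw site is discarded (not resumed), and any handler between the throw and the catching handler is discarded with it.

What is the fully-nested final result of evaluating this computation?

Answer: [5, 0, 6, 0]

Evaluation trace:
emit(5) @ H1 ⇒ out+=5
emit(0) @ H1 ⇒ out+=0
emit(6) @ H1 ⇒ out+=6
H0 returns 0
H1 returns [5, 0, 6, 0]
H2 returns [5, 0, 6, 0]
= [5, 0, 6, 0]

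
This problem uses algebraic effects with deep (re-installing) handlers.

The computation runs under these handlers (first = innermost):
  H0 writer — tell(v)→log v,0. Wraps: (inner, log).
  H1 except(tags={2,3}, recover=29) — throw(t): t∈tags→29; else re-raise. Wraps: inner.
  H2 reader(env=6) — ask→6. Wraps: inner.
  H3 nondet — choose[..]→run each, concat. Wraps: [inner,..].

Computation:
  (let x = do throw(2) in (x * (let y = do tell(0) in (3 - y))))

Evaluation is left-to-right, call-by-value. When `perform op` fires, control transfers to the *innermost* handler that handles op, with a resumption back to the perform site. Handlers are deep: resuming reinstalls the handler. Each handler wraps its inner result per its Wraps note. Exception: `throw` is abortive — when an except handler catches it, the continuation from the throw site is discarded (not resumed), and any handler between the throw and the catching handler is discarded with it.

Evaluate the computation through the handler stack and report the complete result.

Answer: [29]

Working:
throw(2) @ H1 caught ⇒ 29
H2 returns 29
H3 returns [29]
= [29]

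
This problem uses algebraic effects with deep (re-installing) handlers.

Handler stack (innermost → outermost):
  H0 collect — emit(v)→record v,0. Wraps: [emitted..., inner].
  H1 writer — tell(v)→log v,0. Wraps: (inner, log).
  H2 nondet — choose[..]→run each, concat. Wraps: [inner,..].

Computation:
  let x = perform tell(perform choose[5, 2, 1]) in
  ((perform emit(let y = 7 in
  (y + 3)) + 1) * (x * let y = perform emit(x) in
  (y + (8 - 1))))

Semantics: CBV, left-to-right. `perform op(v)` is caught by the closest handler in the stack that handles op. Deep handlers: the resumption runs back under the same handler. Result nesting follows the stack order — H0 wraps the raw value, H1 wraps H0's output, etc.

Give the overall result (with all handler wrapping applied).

Answer: [([10, 0, 0], (5)), ([10, 0, 0], (2)), ([10, 0, 0], (1))]

Evaluation trace:
choose[5, 2, 1] @ H2
  branch[0] choose=5:
    tell(5) @ H1 ⇒ log+=5
    emit(10) @ H0 ⇒ out+=10
    emit(0) @ H0 ⇒ out+=0
    H0 returns [10, 0, 0]
    H1 returns ([10, 0, 0], (5))
    H2 returns [([10, 0, 0], (5))]
  branch[1] choose=2:
    tell(2) @ H1 ⇒ log+=2
    emit(10) @ H0 ⇒ out+=10
    emit(0) @ H0 ⇒ out+=0
    H0 returns [10, 0, 0]
    H1 returns ([10, 0, 0], (2))
    H2 returns [([10, 0, 0], (2))]
  branch[2] choose=1:
    tell(1) @ H1 ⇒ log+=1
    emit(10) @ H0 ⇒ out+=10
    emit(0) @ H0 ⇒ out+=0
    H0 returns [10, 0, 0]
    H1 returns ([10, 0, 0], (1))
    H2 returns [([10, 0, 0], (1))]
= [([10, 0, 0], (5)), ([10, 0, 0], (2)), ([10, 0, 0], (1))]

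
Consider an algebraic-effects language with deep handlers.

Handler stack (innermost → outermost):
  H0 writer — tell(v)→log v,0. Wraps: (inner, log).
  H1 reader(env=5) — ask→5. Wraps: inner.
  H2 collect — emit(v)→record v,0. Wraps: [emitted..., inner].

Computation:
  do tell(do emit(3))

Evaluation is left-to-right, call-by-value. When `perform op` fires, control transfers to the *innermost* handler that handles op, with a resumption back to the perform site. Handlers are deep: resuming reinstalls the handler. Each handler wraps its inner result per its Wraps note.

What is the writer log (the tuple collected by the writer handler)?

Answer: (0)

Step-by-step:
emit(3) @ H2 ⇒ out+=3
tell(0) @ H0 ⇒ log+=0
H0 returns (0, (0))
H1 returns (0, (0))
H2 returns [3, (0, (0))]
= [3, (0, (0))]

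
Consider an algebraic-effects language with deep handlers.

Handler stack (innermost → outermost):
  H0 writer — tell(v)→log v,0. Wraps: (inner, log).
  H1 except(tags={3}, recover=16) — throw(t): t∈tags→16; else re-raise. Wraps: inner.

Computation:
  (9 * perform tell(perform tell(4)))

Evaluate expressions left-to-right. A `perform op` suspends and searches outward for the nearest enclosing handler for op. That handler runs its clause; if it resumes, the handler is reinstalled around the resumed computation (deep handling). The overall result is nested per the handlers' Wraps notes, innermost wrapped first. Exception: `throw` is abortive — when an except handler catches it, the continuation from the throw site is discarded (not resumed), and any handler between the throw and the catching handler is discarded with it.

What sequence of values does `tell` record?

Working:
tell(4) @ H0 ⇒ log+=4
tell(0) @ H0 ⇒ log+=0
H0 returns (0, (4, 0))
H1 returns (0, (4, 0))
= (0, (4, 0))

Answer: (4, 0)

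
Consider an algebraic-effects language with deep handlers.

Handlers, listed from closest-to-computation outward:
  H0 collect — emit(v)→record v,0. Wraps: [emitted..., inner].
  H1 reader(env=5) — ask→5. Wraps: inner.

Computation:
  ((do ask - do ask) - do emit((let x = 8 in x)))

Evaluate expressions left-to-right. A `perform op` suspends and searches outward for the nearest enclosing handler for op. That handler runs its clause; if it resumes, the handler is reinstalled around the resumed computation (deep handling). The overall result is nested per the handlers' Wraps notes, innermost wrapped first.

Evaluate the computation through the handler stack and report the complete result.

Answer: [8, 0]

Evaluation trace:
ask @ H1 ⇒ 5
ask @ H1 ⇒ 5
emit(8) @ H0 ⇒ out+=8
H0 returns [8, 0]
H1 returns [8, 0]
= [8, 0]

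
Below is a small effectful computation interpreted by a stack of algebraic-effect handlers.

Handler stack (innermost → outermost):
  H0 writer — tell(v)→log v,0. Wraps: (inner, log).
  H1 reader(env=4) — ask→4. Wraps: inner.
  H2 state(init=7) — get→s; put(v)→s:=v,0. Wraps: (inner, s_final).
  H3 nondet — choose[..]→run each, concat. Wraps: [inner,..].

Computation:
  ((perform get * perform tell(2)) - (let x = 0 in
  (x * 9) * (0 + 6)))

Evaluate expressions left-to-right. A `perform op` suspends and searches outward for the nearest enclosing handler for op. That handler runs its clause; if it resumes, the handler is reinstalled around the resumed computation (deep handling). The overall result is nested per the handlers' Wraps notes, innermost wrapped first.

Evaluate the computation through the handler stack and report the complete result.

Working:
get @ H2 ⇒ 7
tell(2) @ H0 ⇒ log+=2
H0 returns (0, (2))
H1 returns (0, (2))
H2 returns ((0, (2)), 7)
H3 returns [((0, (2)), 7)]
= [((0, (2)), 7)]

Answer: [((0, (2)), 7)]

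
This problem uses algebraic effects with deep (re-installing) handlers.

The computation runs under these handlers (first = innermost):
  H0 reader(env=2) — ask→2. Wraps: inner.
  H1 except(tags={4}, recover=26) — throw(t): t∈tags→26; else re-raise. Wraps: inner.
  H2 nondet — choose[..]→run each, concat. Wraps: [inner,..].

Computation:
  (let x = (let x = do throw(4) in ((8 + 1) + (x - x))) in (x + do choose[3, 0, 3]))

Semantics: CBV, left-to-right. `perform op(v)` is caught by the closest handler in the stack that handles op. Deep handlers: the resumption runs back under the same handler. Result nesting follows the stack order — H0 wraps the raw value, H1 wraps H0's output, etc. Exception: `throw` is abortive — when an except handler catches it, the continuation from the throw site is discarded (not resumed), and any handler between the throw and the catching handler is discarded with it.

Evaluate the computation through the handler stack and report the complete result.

Working:
throw(4) @ H1 caught ⇒ 26
H2 returns [26]
= [26]

Answer: [26]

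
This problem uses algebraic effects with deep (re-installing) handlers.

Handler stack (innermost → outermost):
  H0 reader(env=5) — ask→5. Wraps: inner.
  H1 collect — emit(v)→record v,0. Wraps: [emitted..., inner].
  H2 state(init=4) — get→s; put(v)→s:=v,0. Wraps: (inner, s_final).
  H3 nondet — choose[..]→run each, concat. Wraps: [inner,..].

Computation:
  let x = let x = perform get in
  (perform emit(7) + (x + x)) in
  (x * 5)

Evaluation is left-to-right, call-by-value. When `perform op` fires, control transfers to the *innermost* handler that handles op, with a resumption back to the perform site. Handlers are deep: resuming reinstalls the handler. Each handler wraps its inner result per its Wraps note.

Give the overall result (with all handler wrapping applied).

Working:
get @ H2 ⇒ 4
emit(7) @ H1 ⇒ out+=7
H0 returns 40
H1 returns [7, 40]
H2 returns ([7, 40], 4)
H3 returns [([7, 40], 4)]
= [([7, 40], 4)]

Answer: [([7, 40], 4)]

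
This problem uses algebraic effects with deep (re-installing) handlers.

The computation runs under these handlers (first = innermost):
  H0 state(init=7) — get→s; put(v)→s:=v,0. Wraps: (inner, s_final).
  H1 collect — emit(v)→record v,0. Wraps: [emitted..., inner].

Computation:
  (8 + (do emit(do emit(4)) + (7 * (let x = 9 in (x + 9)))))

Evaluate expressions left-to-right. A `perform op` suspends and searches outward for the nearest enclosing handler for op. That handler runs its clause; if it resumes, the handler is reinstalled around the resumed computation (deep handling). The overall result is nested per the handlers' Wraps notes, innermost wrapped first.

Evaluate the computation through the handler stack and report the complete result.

Answer: [4, 0, (134, 7)]

Working:
emit(4) @ H1 ⇒ out+=4
emit(0) @ H1 ⇒ out+=0
H0 returns (134, 7)
H1 returns [4, 0, (134, 7)]
= [4, 0, (134, 7)]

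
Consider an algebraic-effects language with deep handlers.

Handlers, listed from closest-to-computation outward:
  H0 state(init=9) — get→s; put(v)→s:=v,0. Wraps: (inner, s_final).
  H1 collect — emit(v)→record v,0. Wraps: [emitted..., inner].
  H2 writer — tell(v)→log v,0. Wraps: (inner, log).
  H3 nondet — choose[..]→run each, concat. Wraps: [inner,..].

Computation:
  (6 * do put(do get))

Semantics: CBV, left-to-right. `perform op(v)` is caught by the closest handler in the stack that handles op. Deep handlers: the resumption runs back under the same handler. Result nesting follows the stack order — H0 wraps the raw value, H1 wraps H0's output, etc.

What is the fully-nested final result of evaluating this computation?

Answer: [([(0, 9)], ())]

Working:
get @ H0 ⇒ 9
put(9) @ H0 ⇒ s:=9
H0 returns (0, 9)
H1 returns [(0, 9)]
H2 returns ([(0, 9)], ())
H3 returns [([(0, 9)], ())]
= [([(0, 9)], ())]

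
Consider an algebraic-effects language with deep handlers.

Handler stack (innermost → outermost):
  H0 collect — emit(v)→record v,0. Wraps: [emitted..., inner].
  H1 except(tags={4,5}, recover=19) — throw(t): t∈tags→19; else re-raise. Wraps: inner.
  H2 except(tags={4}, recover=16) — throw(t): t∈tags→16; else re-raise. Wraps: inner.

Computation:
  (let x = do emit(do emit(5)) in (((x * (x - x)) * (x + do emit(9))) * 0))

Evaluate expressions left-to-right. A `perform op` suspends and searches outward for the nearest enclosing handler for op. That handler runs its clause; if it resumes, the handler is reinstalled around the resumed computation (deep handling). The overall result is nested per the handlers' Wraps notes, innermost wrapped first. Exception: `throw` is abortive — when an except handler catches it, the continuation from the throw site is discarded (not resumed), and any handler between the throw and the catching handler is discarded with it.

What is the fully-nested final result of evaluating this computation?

Answer: [5, 0, 9, 0]

Step-by-step:
emit(5) @ H0 ⇒ out+=5
emit(0) @ H0 ⇒ out+=0
emit(9) @ H0 ⇒ out+=9
H0 returns [5, 0, 9, 0]
H1 returns [5, 0, 9, 0]
H2 returns [5, 0, 9, 0]
= [5, 0, 9, 0]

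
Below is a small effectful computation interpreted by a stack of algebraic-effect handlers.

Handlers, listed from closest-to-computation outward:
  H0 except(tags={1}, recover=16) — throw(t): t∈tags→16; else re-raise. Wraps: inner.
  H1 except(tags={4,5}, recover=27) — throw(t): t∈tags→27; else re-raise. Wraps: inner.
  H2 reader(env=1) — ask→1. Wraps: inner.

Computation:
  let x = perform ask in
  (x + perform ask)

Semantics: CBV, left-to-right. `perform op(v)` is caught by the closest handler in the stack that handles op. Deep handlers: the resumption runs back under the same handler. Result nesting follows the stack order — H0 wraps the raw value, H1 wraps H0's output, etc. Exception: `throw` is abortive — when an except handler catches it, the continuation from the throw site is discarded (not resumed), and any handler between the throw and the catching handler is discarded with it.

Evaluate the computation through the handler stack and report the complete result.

Answer: 2

Evaluation trace:
ask @ H2 ⇒ 1
ask @ H2 ⇒ 1
H0 returns 2
H1 returns 2
H2 returns 2
= 2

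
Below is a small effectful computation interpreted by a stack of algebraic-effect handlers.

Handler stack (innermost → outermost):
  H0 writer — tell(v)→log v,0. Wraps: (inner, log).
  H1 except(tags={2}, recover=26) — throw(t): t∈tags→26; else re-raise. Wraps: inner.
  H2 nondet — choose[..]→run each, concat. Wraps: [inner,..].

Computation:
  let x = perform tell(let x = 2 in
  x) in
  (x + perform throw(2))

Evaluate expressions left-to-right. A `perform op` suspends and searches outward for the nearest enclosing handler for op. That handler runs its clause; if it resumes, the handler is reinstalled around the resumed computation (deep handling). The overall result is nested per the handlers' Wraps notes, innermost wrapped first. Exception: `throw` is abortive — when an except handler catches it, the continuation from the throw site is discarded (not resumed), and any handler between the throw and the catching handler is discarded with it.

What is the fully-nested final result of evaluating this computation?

Step-by-step:
tell(2) @ H0 ⇒ log+=2
throw(2) @ H1 caught ⇒ 26
H2 returns [26]
= [26]

Answer: [26]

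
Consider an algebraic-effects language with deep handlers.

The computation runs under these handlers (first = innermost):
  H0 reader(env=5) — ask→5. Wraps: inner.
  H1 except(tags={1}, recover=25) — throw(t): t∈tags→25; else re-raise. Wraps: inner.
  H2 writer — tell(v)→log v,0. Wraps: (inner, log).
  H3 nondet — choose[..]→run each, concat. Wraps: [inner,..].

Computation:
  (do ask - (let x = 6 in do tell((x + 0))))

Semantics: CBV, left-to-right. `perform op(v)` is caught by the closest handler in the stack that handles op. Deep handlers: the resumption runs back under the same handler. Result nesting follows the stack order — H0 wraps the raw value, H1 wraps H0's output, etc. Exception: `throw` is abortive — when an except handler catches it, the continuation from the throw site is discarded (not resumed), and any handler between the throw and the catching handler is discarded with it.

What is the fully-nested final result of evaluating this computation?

Answer: [(5, (6))]

Evaluation trace:
ask @ H0 ⇒ 5
tell(6) @ H2 ⇒ log+=6
H0 returns 5
H1 returns 5
H2 returns (5, (6))
H3 returns [(5, (6))]
= [(5, (6))]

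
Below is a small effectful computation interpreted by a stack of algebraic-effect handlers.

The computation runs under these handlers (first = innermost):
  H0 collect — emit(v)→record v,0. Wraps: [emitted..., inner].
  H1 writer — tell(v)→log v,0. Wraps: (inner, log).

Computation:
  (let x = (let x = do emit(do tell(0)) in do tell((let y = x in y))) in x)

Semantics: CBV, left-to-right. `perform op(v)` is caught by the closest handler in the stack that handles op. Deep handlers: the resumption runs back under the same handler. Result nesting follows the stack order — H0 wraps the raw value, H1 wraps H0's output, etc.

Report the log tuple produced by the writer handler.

Evaluation trace:
tell(0) @ H1 ⇒ log+=0
emit(0) @ H0 ⇒ out+=0
tell(0) @ H1 ⇒ log+=0
H0 returns [0, 0]
H1 returns ([0, 0], (0, 0))
= ([0, 0], (0, 0))

Answer: (0, 0)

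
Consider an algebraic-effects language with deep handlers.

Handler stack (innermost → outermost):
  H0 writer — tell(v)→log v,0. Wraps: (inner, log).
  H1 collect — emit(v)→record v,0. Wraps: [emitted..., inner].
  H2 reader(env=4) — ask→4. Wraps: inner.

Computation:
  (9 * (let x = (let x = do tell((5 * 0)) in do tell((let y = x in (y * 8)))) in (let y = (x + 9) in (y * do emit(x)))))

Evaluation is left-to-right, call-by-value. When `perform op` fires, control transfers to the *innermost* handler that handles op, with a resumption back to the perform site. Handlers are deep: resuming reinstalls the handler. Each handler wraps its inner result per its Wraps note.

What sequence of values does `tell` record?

Answer: (0, 0)

Evaluation trace:
tell(0) @ H0 ⇒ log+=0
tell(0) @ H0 ⇒ log+=0
emit(0) @ H1 ⇒ out+=0
H0 returns (0, (0, 0))
H1 returns [0, (0, (0, 0))]
H2 returns [0, (0, (0, 0))]
= [0, (0, (0, 0))]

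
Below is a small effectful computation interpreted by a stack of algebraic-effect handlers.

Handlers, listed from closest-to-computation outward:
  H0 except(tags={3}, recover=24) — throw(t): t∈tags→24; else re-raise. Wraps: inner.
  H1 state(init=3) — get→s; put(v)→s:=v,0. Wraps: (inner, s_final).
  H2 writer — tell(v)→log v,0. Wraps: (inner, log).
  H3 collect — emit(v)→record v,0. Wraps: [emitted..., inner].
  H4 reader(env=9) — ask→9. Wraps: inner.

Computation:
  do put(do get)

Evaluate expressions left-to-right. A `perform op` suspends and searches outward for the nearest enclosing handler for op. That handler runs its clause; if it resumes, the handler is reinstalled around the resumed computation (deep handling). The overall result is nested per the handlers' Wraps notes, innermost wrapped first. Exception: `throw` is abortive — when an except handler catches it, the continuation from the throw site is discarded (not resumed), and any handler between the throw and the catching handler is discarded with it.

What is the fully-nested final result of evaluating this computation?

Answer: [((0, 3), ())]

Working:
get @ H1 ⇒ 3
put(3) @ H1 ⇒ s:=3
H0 returns 0
H1 returns (0, 3)
H2 returns ((0, 3), ())
H3 returns [((0, 3), ())]
H4 returns [((0, 3), ())]
= [((0, 3), ())]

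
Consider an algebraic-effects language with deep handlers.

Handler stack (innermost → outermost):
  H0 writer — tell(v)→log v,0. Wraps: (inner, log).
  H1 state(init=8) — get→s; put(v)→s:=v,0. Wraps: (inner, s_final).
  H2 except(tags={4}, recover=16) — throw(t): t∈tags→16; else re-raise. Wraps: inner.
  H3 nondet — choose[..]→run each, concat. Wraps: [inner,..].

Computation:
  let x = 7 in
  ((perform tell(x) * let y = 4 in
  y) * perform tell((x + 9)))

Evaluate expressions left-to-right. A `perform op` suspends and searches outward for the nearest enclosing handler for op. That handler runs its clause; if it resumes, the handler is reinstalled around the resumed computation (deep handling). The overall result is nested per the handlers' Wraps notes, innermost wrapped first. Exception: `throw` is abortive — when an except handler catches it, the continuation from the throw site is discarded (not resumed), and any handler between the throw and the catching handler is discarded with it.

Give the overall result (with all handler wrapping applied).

Evaluation trace:
tell(7) @ H0 ⇒ log+=7
tell(16) @ H0 ⇒ log+=16
H0 returns (0, (7, 16))
H1 returns ((0, (7, 16)), 8)
H2 returns ((0, (7, 16)), 8)
H3 returns [((0, (7, 16)), 8)]
= [((0, (7, 16)), 8)]

Answer: [((0, (7, 16)), 8)]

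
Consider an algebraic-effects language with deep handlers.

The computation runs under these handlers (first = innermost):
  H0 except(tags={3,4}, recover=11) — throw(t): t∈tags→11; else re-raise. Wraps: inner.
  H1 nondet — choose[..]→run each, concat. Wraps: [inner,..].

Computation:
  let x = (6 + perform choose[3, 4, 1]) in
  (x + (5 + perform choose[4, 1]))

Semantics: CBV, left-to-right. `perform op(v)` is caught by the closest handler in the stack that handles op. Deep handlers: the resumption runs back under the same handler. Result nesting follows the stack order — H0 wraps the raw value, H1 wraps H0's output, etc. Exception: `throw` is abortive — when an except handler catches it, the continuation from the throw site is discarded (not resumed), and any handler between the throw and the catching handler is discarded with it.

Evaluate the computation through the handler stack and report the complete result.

Working:
choose[3, 4, 1] @ H1
  branch[0] choose=3:
    choose[4, 1] @ H1
      branch[0] choose=4:
        H0 returns 18
        H1 returns [18]
      branch[1] choose=1:
        H0 returns 15
        H1 returns [15]
  branch[1] choose=4:
    choose[4, 1] @ H1
      branch[0] choose=4:
        H0 returns 19
        H1 returns [19]
      branch[1] choose=1:
        H0 returns 16
        H1 returns [16]
  branch[2] choose=1:
    choose[4, 1] @ H1
      branch[0] choose=4:
        H0 returns 16
        H1 returns [16]
      branch[1] choose=1:
        H0 returns 13
        H1 returns [13]
= [18, 15, 19, 16, 16, 13]

Answer: [18, 15, 19, 16, 16, 13]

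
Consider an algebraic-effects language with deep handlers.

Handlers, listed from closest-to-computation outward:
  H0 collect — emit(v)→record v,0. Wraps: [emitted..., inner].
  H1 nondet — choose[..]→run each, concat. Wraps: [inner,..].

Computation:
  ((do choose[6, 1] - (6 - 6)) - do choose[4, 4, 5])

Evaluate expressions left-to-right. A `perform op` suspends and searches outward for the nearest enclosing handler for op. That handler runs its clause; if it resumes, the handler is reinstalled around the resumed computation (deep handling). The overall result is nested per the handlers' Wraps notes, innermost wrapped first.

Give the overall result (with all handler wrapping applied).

Answer: [[2], [2], [1], [-3], [-3], [-4]]

Working:
choose[6, 1] @ H1
  branch[0] choose=6:
    choose[4, 4, 5] @ H1
      branch[0] choose=4:
        H0 returns [2]
        H1 returns [[2]]
      branch[1] choose=4:
        H0 returns [2]
        H1 returns [[2]]
      branch[2] choose=5:
        H0 returns [1]
        H1 returns [[1]]
  branch[1] choose=1:
    choose[4, 4, 5] @ H1
      branch[0] choose=4:
        H0 returns [-3]
        H1 returns [[-3]]
      branch[1] choose=4:
        H0 returns [-3]
        H1 returns [[-3]]
      branch[2] choose=5:
        H0 returns [-4]
        H1 returns [[-4]]
= [[2], [2], [1], [-3], [-3], [-4]]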